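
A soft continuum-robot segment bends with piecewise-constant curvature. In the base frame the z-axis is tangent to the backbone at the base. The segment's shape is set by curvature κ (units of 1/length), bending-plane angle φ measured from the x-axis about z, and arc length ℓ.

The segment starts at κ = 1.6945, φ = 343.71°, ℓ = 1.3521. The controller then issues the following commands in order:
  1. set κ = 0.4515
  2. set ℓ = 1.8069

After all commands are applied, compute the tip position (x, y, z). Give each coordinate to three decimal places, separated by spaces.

0.669 -0.196 1.613

initial: κ=1.6945, φ=343.71°, ℓ=1.3521
cmd 1: set κ=0.4515 → (κ,φ,ℓ)=(0.4515,343.71°,1.3521) → tip=(0.3840,-0.1122,1.2697)
cmd 2: set ℓ=1.8069 → (κ,φ,ℓ)=(0.4515,343.71°,1.8069) → tip=(0.6691,-0.1955,1.6130)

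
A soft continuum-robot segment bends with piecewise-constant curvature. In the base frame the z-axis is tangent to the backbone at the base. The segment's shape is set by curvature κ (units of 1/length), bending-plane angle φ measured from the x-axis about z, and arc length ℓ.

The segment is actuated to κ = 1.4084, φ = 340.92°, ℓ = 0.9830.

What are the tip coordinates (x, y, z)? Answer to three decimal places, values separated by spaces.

0.547 -0.189 0.698

θ = κ·ℓ = 1.4084 × 0.9830 = 1.38446 rad
ρ = (1 − cos θ)/κ = (1 − 0.18526)/1.4084 = 0.57848
z = sin θ / κ = 0.98269/1.4084 = 0.69773
x = ρ cos φ = 0.57848 × cos(340.92°) = 0.54670
y = ρ sin φ = 0.57848 × sin(340.92°) = -0.18910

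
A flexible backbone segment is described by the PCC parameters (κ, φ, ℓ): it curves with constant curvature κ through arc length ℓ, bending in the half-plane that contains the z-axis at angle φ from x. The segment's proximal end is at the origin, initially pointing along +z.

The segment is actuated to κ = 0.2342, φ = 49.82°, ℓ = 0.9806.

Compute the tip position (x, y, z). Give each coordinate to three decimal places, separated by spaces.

θ = κ·ℓ = 0.2342 × 0.9806 = 0.22966 rad
ρ = (1 − cos θ)/κ = (1 − 0.97374)/0.2342 = 0.11211
z = sin θ / κ = 0.22764/0.2342 = 0.97200
x = ρ cos φ = 0.11211 × cos(49.82°) = 0.07233
y = ρ sin φ = 0.11211 × sin(49.82°) = 0.08565

0.072 0.086 0.972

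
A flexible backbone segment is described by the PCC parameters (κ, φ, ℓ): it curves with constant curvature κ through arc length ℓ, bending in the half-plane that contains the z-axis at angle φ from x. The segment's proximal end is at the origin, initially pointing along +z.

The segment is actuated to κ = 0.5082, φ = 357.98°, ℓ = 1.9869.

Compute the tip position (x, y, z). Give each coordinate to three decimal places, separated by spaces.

0.920 -0.032 1.666

θ = κ·ℓ = 0.5082 × 1.9869 = 1.00974 rad
ρ = (1 − cos θ)/κ = (1 − 0.53208)/0.5082 = 0.92074
z = sin θ / κ = 0.84669/0.5082 = 1.66607
x = ρ cos φ = 0.92074 × cos(357.98°) = 0.92017
y = ρ sin φ = 0.92074 × sin(357.98°) = -0.03245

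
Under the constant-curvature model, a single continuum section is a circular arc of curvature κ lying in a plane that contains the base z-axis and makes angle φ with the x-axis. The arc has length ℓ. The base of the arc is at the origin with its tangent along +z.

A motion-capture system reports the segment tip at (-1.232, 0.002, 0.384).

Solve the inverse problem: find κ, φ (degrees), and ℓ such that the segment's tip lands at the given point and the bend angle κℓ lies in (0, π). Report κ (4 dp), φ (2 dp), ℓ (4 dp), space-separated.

ρ = √(x²+y²) = √(-1.232² + 0.002²) = 1.23200
φ = atan2(y, x) mod 360° = atan2(0.002, -1.232) = 179.9070°
|p|² = ρ² + z² = 1.23200² + 0.384² = 1.66528
κ = 2ρ / |p|² = 2×1.23200 / 1.66528 = 1.47963
θ = 2·atan2(ρ, z) = 2·atan2(1.23200, 0.384) = 2.53730 rad
ℓ = θ/κ = 2.53730/1.47963 = 1.71482

1.4796 179.91 1.7148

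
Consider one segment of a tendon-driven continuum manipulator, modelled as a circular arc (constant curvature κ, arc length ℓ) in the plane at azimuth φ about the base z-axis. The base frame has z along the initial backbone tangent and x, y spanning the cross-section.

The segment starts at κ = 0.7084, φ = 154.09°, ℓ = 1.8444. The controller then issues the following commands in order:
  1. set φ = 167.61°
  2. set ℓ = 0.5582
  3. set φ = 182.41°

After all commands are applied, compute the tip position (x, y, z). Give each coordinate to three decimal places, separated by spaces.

-0.109 -0.005 0.544

initial: κ=0.7084, φ=154.09°, ℓ=1.8444
cmd 1: set φ=167.61° → (κ,φ,ℓ)=(0.7084,167.61°,1.8444) → tip=(-1.0187,0.2238,1.3626)
cmd 2: set ℓ=0.5582 → (κ,φ,ℓ)=(0.7084,167.61°,0.5582) → tip=(-0.1064,0.0234,0.5438)
cmd 3: set φ=182.41° → (κ,φ,ℓ)=(0.7084,182.41°,0.5582) → tip=(-0.1088,-0.0046,0.5438)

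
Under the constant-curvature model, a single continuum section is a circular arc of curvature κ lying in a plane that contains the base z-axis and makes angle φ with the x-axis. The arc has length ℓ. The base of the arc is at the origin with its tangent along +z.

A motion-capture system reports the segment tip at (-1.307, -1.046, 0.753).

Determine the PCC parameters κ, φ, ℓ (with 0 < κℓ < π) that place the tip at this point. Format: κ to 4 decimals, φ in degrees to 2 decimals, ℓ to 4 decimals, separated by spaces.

0.9937 218.67 2.3108

ρ = √(x²+y²) = √(-1.307² + -1.046²) = 1.67403
φ = atan2(y, x) mod 360° = atan2(-1.046, -1.307) = 218.6705°
|p|² = ρ² + z² = 1.67403² + 0.753² = 3.36937
κ = 2ρ / |p|² = 2×1.67403 / 3.36937 = 0.99367
θ = 2·atan2(ρ, z) = 2·atan2(1.67403, 0.753) = 2.29619 rad
ℓ = θ/κ = 2.29619/0.99367 = 2.31082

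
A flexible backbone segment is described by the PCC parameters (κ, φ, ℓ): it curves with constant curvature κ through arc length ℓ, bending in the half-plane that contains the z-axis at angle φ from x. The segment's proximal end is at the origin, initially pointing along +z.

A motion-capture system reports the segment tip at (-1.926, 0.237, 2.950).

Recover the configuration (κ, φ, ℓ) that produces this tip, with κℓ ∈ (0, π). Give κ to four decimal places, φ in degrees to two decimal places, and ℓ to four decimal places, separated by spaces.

ρ = √(x²+y²) = √(-1.926² + 0.237²) = 1.94053
φ = atan2(y, x) mod 360° = atan2(0.237, -1.926) = 172.9849°
|p|² = ρ² + z² = 1.94053² + 2.950² = 12.46814
κ = 2ρ / |p|² = 2×1.94053 / 12.46814 = 0.31128
θ = 2·atan2(ρ, z) = 2·atan2(1.94053, 2.950) = 1.16369 rad
ℓ = θ/κ = 1.16369/0.31128 = 3.73842

0.3113 172.98 3.7384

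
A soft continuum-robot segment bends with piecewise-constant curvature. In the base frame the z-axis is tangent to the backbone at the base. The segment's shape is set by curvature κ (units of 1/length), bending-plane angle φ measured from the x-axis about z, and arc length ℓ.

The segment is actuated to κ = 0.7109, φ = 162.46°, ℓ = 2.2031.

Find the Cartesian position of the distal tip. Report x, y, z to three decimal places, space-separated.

θ = κ·ℓ = 0.7109 × 2.2031 = 1.56618 rad
ρ = (1 − cos θ)/κ = (1 − 0.00461)/0.7109 = 1.40018
z = sin θ / κ = 0.99999/0.7109 = 1.40665
x = ρ cos φ = 1.40018 × cos(162.46°) = -1.33508
y = ρ sin φ = 1.40018 × sin(162.46°) = 0.42197

-1.335 0.422 1.407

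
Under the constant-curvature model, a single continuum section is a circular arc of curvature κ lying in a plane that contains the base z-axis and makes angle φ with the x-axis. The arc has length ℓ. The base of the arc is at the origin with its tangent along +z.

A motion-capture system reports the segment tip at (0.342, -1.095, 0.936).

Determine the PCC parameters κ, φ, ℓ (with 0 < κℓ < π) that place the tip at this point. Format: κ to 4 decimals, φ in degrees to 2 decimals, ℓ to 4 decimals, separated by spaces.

ρ = √(x²+y²) = √(0.342² + -1.095²) = 1.14717
φ = atan2(y, x) mod 360° = atan2(-1.095, 0.342) = 287.3451°
|p|² = ρ² + z² = 1.14717² + 0.936² = 2.19209
κ = 2ρ / |p|² = 2×1.14717 / 2.19209 = 1.04664
θ = 2·atan2(ρ, z) = 2·atan2(1.14717, 0.936) = 1.77284 rad
ℓ = θ/κ = 1.77284/1.04664 = 1.69384

1.0466 287.35 1.6938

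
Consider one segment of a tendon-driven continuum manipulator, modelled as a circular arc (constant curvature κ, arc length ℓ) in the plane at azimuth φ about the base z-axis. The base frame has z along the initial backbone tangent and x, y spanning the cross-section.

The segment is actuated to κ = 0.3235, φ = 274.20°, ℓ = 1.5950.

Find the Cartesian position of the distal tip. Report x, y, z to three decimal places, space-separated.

θ = κ·ℓ = 0.3235 × 1.5950 = 0.51598 rad
ρ = (1 − cos θ)/κ = (1 − 0.86981)/0.3235 = 0.40245
z = sin θ / κ = 0.49339/0.3235 = 1.52516
x = ρ cos φ = 0.40245 × cos(274.20°) = 0.02947
y = ρ sin φ = 0.40245 × sin(274.20°) = -0.40137

0.029 -0.401 1.525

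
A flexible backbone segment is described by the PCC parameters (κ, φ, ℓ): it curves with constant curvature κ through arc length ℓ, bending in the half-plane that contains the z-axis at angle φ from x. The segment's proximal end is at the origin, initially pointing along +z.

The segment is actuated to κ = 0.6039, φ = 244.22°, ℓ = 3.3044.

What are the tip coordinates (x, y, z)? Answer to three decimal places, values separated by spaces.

-1.017 -2.106 1.509

θ = κ·ℓ = 0.6039 × 3.3044 = 1.99553 rad
ρ = (1 − cos θ)/κ = (1 − -0.41208)/0.6039 = 2.33826
z = sin θ / κ = 0.91115/0.6039 = 1.50878
x = ρ cos φ = 2.33826 × cos(244.22°) = -1.01695
y = ρ sin φ = 2.33826 × sin(244.22°) = -2.10553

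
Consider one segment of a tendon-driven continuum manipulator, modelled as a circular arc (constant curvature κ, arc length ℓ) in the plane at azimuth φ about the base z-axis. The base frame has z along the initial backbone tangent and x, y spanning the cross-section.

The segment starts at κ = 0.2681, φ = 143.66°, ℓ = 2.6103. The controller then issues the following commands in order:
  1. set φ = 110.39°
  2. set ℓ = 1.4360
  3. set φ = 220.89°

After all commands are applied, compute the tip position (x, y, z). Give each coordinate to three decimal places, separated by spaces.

-0.206 -0.179 1.401

initial: κ=0.2681, φ=143.66°, ℓ=2.6103
cmd 1: set φ=110.39° → (κ,φ,ℓ)=(0.2681,110.39°,2.6103) → tip=(-0.3054,0.8218,2.4024)
cmd 2: set ℓ=1.4360 → (κ,φ,ℓ)=(0.2681,110.39°,1.4360) → tip=(-0.0951,0.2559,1.4008)
cmd 3: set φ=220.89° → (κ,φ,ℓ)=(0.2681,220.89°,1.4360) → tip=(-0.2064,-0.1787,1.4008)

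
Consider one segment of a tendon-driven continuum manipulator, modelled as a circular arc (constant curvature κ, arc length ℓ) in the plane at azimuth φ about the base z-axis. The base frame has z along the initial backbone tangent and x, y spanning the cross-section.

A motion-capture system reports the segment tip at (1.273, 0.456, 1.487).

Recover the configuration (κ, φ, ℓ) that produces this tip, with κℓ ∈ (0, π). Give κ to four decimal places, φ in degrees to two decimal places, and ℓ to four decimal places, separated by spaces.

0.6695 19.71 2.2046

ρ = √(x²+y²) = √(1.273² + 0.456²) = 1.35221
φ = atan2(y, x) mod 360° = atan2(0.456, 1.273) = 19.7080°
|p|² = ρ² + z² = 1.35221² + 1.487² = 4.03963
κ = 2ρ / |p|² = 2×1.35221 / 4.03963 = 0.66947
θ = 2·atan2(ρ, z) = 2·atan2(1.35221, 1.487) = 1.47592 rad
ℓ = θ/κ = 1.47592/0.66947 = 2.20460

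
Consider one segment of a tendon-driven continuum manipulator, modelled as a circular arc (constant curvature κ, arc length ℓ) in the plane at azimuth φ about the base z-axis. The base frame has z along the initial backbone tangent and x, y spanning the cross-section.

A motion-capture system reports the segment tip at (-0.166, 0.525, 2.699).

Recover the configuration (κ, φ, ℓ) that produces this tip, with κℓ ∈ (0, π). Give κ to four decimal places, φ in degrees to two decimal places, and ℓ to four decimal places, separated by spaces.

ρ = √(x²+y²) = √(-0.166² + 0.525²) = 0.55062
φ = atan2(y, x) mod 360° = atan2(0.525, -0.166) = 107.5465°
|p|² = ρ² + z² = 0.55062² + 2.699² = 7.58778
κ = 2ρ / |p|² = 2×0.55062 / 7.58778 = 0.14513
θ = 2·atan2(ρ, z) = 2·atan2(0.55062, 2.699) = 0.40249 rad
ℓ = θ/κ = 0.40249/0.14513 = 2.77327

0.1451 107.55 2.7733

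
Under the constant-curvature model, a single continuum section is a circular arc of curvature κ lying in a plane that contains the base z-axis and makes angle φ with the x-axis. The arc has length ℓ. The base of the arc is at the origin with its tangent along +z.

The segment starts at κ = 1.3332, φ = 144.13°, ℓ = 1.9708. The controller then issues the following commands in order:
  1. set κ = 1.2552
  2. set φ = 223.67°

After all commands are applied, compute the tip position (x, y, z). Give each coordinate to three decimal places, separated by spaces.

initial: κ=1.3332, φ=144.13°, ℓ=1.9708
cmd 1: set κ=1.2552 → (κ,φ,ℓ)=(1.2552,144.13°,1.9708) → tip=(-1.1525,0.8333,0.4934)
cmd 2: set φ=223.67° → (κ,φ,ℓ)=(1.2552,223.67°,1.9708) → tip=(-1.0287,-0.9820,0.4934)

-1.029 -0.982 0.493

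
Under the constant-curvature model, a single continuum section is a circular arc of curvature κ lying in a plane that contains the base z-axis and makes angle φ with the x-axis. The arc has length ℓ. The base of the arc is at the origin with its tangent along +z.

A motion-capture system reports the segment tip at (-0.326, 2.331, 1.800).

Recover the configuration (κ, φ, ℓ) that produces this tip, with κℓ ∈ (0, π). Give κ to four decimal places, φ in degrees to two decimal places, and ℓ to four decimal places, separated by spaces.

ρ = √(x²+y²) = √(-0.326² + 2.331²) = 2.35369
φ = atan2(y, x) mod 360° = atan2(2.331, -0.326) = 97.9614°
|p|² = ρ² + z² = 2.35369² + 1.800² = 8.77984
κ = 2ρ / |p|² = 2×2.35369 / 8.77984 = 0.53616
θ = 2·atan2(ρ, z) = 2·atan2(2.35369, 1.800) = 1.83583 rad
ℓ = θ/κ = 1.83583/0.53616 = 3.42406

0.5362 97.96 3.4241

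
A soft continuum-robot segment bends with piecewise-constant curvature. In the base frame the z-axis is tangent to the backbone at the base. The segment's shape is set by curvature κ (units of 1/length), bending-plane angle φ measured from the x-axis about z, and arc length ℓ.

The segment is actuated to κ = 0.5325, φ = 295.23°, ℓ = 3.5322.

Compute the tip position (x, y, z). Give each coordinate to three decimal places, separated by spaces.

θ = κ·ℓ = 0.5325 × 3.5322 = 1.88090 rad
ρ = (1 − cos θ)/κ = (1 − -0.30515)/0.5325 = 2.45099
z = sin θ / κ = 0.95230/0.5325 = 1.78836
x = ρ cos φ = 2.45099 × cos(295.23°) = 1.04474
y = ρ sin φ = 2.45099 × sin(295.23°) = -2.21718

1.045 -2.217 1.788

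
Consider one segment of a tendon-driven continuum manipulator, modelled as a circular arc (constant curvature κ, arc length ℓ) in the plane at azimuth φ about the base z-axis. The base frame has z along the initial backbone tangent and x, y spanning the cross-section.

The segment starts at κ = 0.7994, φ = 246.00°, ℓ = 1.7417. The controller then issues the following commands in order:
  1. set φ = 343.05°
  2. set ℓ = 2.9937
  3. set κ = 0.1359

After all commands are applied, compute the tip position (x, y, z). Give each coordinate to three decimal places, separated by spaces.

0.575 -0.175 2.912

initial: κ=0.7994, φ=246.00°, ℓ=1.7417
cmd 1: set φ=343.05° → (κ,φ,ℓ)=(0.7994,343.05°,1.7417) → tip=(0.9842,-0.2999,1.2311)
cmd 2: set ℓ=2.9937 → (κ,φ,ℓ)=(0.7994,343.05°,2.9937) → tip=(2.0734,-0.6319,0.8512)
cmd 3: set κ=0.1359 → (κ,φ,ℓ)=(0.1359,343.05°,2.9937) → tip=(0.5745,-0.1751,2.9118)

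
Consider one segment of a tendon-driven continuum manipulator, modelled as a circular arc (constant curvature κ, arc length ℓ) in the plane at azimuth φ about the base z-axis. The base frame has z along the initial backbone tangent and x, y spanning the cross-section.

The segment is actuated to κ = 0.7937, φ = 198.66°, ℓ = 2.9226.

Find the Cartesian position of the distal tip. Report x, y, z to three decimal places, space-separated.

-2.006 -0.678 0.923

θ = κ·ℓ = 0.7937 × 2.9226 = 2.31967 rad
ρ = (1 − cos θ)/κ = (1 − -0.68081)/0.7937 = 2.11769
z = sin θ / κ = 0.73246/0.7937 = 0.92284
x = ρ cos φ = 2.11769 × cos(198.66°) = -2.00637
y = ρ sin φ = 2.11769 × sin(198.66°) = -0.67756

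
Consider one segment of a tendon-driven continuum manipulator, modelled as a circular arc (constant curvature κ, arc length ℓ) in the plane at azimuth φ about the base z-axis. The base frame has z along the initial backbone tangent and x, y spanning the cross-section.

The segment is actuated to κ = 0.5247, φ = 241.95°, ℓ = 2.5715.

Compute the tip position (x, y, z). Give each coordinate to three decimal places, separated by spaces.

θ = κ·ℓ = 0.5247 × 2.5715 = 1.34927 rad
ρ = (1 − cos θ)/κ = (1 − 0.21972)/0.5247 = 1.48709
z = sin θ / κ = 0.97556/0.5247 = 1.85928
x = ρ cos φ = 1.48709 × cos(241.95°) = -0.69929
y = ρ sin φ = 1.48709 × sin(241.95°) = -1.31241

-0.699 -1.312 1.859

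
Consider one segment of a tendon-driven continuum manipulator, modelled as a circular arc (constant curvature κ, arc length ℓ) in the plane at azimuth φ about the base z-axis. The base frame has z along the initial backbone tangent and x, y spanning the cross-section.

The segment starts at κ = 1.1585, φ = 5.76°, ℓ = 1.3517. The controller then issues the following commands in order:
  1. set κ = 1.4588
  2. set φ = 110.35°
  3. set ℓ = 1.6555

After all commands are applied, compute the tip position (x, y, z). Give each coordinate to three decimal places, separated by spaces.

initial: κ=1.1585, φ=5.76°, ℓ=1.3517
cmd 1: set κ=1.4588 → (κ,φ,ℓ)=(1.4588,5.76°,1.3517) → tip=(0.9483,0.0957,0.6311)
cmd 2: set φ=110.35° → (κ,φ,ℓ)=(1.4588,110.35°,1.3517) → tip=(-0.3314,0.8936,0.6311)
cmd 3: set ℓ=1.6555 → (κ,φ,ℓ)=(1.4588,110.35°,1.6555) → tip=(-0.4166,1.1231,0.4554)

-0.417 1.123 0.455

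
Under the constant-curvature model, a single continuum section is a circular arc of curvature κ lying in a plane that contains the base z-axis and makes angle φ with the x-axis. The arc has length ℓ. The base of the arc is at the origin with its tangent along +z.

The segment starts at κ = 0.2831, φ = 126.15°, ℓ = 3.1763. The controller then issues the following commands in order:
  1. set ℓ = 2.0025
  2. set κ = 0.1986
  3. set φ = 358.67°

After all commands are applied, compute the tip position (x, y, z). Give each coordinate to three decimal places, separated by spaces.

initial: κ=0.2831, φ=126.15°, ℓ=3.1763
cmd 1: set ℓ=2.0025 → (κ,φ,ℓ)=(0.2831,126.15°,2.0025) → tip=(-0.3260,0.4462,1.8969)
cmd 2: set κ=0.1986 → (κ,φ,ℓ)=(0.1986,126.15°,2.0025) → tip=(-0.2318,0.3173,1.9501)
cmd 3: set φ=358.67° → (κ,φ,ℓ)=(0.1986,358.67°,2.0025) → tip=(0.3929,-0.0091,1.9501)

0.393 -0.009 1.950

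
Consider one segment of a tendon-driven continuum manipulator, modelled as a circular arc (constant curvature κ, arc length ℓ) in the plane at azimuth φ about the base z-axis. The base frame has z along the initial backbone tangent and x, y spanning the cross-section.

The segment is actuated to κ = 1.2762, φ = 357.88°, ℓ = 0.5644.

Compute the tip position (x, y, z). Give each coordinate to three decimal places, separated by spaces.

0.194 -0.007 0.517

θ = κ·ℓ = 1.2762 × 0.5644 = 0.72029 rad
ρ = (1 − cos θ)/κ = (1 − 0.75162)/1.2762 = 0.19463
z = sin θ / κ = 0.65960/1.2762 = 0.51685
x = ρ cos φ = 0.19463 × cos(357.88°) = 0.19449
y = ρ sin φ = 0.19463 × sin(357.88°) = -0.00720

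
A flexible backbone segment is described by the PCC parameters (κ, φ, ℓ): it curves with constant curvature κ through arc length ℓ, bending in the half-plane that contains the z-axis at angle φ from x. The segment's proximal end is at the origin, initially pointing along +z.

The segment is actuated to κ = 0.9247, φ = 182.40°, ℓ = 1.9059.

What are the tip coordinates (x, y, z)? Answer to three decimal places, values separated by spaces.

-1.286 -0.054 1.062

θ = κ·ℓ = 0.9247 × 1.9059 = 1.76239 rad
ρ = (1 − cos θ)/κ = (1 − -0.19042)/0.9247 = 1.28736
z = sin θ / κ = 0.98170/0.9247 = 1.06164
x = ρ cos φ = 1.28736 × cos(182.40°) = -1.28623
y = ρ sin φ = 1.28736 × sin(182.40°) = -0.05391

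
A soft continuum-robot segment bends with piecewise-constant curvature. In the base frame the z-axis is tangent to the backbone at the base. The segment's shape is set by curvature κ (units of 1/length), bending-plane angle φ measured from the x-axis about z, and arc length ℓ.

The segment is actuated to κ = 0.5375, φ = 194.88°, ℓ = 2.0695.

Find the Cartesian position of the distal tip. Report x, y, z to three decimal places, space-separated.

-1.002 -0.266 1.668

θ = κ·ℓ = 0.5375 × 2.0695 = 1.11236 rad
ρ = (1 − cos θ)/κ = (1 − 0.44255)/0.5375 = 1.03712
z = sin θ / κ = 0.89674/0.5375 = 1.66836
x = ρ cos φ = 1.03712 × cos(194.88°) = -1.00234
y = ρ sin φ = 1.03712 × sin(194.88°) = -0.26633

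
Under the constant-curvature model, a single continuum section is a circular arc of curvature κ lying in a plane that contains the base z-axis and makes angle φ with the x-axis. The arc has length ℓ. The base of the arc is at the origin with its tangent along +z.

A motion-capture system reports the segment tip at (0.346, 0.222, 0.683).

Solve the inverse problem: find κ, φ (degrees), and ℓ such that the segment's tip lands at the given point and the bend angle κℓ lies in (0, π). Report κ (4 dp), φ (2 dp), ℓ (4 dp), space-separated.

1.2938 32.68 0.8376

ρ = √(x²+y²) = √(0.346² + 0.222²) = 0.41110
φ = atan2(y, x) mod 360° = atan2(0.222, 0.346) = 32.6850°
|p|² = ρ² + z² = 0.41110² + 0.683² = 0.63549
κ = 2ρ / |p|² = 2×0.41110 / 0.63549 = 1.29379
θ = 2·atan2(ρ, z) = 2·atan2(0.41110, 0.683) = 1.08363 rad
ℓ = θ/κ = 1.08363/1.29379 = 0.83756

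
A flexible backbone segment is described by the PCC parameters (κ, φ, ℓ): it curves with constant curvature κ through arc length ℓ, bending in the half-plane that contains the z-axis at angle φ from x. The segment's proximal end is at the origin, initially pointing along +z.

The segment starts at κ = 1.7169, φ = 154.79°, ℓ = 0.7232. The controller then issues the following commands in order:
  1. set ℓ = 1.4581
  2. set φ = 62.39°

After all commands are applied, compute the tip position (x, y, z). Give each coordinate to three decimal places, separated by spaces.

initial: κ=1.7169, φ=154.79°, ℓ=0.7232
cmd 1: set ℓ=1.4581 → (κ,φ,ℓ)=(1.7169,154.79°,1.4581) → tip=(-0.9502,0.4473,0.3470)
cmd 2: set φ=62.39° → (κ,φ,ℓ)=(1.7169,62.39°,1.4581) → tip=(0.4867,0.9307,0.3470)

0.487 0.931 0.347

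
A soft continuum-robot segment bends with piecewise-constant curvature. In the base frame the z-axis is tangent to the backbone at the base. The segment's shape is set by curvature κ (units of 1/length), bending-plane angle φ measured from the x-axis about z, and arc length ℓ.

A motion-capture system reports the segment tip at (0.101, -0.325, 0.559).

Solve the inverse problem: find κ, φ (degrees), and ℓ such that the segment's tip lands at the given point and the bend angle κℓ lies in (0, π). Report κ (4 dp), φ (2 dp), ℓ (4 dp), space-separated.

ρ = √(x²+y²) = √(0.101² + -0.325²) = 0.34033
φ = atan2(y, x) mod 360° = atan2(-0.325, 0.101) = 287.2636°
|p|² = ρ² + z² = 0.34033² + 0.559² = 0.42831
κ = 2ρ / |p|² = 2×0.34033 / 0.42831 = 1.58920
θ = 2·atan2(ρ, z) = 2·atan2(0.34033, 0.559) = 1.09376 rad
ℓ = θ/κ = 1.09376/1.58920 = 0.68825

1.5892 287.26 0.6882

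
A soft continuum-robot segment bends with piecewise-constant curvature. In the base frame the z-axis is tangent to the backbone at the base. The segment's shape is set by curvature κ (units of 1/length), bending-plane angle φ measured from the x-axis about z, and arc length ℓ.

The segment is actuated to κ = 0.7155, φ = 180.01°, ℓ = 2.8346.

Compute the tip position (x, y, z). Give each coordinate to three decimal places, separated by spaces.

θ = κ·ℓ = 0.7155 × 2.8346 = 2.02816 rad
ρ = (1 − cos θ)/κ = (1 − -0.44158)/0.7155 = 2.01479
z = sin θ / κ = 0.89722/0.7155 = 1.25398
x = ρ cos φ = 2.01479 × cos(180.01°) = -2.01479
y = ρ sin φ = 2.01479 × sin(180.01°) = -0.00035

-2.015 -0.000 1.254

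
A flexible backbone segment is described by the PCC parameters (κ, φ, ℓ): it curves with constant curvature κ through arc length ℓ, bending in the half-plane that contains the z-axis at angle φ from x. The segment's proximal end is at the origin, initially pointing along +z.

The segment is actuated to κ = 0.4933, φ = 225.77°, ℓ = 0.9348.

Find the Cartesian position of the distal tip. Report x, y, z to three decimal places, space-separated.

θ = κ·ℓ = 0.4933 × 0.9348 = 0.46114 rad
ρ = (1 − cos θ)/κ = (1 − 0.89555)/0.4933 = 0.21174
z = sin θ / κ = 0.44497/0.4933 = 0.90202
x = ρ cos φ = 0.21174 × cos(225.77°) = -0.14770
y = ρ sin φ = 0.21174 × sin(225.77°) = -0.15172

-0.148 -0.152 0.902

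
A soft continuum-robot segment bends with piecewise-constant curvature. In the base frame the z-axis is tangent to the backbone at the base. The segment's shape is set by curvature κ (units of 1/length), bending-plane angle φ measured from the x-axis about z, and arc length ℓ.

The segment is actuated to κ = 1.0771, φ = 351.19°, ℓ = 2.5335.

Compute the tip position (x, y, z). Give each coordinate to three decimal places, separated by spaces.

θ = κ·ℓ = 1.0771 × 2.5335 = 2.72883 rad
ρ = (1 − cos θ)/κ = (1 − -0.91602)/1.0771 = 1.77887
z = sin θ / κ = 0.40114/1.0771 = 0.37242
x = ρ cos φ = 1.77887 × cos(351.19°) = 1.75788
y = ρ sin φ = 1.77887 × sin(351.19°) = -0.27245

1.758 -0.272 0.372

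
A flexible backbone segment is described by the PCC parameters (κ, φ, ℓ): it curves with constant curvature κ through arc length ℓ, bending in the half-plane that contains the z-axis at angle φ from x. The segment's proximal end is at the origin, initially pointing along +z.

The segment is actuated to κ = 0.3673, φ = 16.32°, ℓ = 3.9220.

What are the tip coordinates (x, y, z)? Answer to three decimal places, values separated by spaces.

2.274 0.666 2.700

θ = κ·ℓ = 0.3673 × 3.9220 = 1.44055 rad
ρ = (1 − cos θ)/κ = (1 − 0.12988)/0.3673 = 2.36897
z = sin θ / κ = 0.99153/0.3673 = 2.69951
x = ρ cos φ = 2.36897 × cos(16.32°) = 2.27352
y = ρ sin φ = 2.36897 × sin(16.32°) = 0.66568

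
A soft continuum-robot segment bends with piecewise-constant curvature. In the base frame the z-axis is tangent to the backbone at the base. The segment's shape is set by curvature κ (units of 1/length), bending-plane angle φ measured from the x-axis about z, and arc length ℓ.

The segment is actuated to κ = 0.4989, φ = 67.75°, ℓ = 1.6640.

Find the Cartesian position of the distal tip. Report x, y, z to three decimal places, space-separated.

θ = κ·ℓ = 0.4989 × 1.6640 = 0.83017 rad
ρ = (1 − cos θ)/κ = (1 − 0.67475)/0.4989 = 0.65193
z = sin θ / κ = 0.73805/0.4989 = 1.47935
x = ρ cos φ = 0.65193 × cos(67.75°) = 0.24685
y = ρ sin φ = 0.65193 × sin(67.75°) = 0.60339

0.247 0.603 1.479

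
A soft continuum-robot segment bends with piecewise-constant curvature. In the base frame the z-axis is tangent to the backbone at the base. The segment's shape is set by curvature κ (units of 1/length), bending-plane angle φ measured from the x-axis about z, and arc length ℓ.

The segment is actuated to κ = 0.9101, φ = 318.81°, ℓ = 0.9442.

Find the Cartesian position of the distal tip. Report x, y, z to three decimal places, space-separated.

0.287 -0.251 0.832

θ = κ·ℓ = 0.9101 × 0.9442 = 0.85932 rad
ρ = (1 − cos θ)/κ = (1 − 0.65296)/0.9101 = 0.38133
z = sin θ / κ = 0.75740/0.9101 = 0.83221
x = ρ cos φ = 0.38133 × cos(318.81°) = 0.28696
y = ρ sin φ = 0.38133 × sin(318.81°) = -0.25113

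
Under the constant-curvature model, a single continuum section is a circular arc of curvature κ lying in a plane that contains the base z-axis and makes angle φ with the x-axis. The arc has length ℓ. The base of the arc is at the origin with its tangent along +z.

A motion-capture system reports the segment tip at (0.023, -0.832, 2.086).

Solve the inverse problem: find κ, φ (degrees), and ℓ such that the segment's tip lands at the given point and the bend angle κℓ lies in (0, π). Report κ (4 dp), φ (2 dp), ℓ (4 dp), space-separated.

0.3300 271.58 2.3008

ρ = √(x²+y²) = √(0.023² + -0.832²) = 0.83232
φ = atan2(y, x) mod 360° = atan2(-0.832, 0.023) = 271.5835°
|p|² = ρ² + z² = 0.83232² + 2.086² = 5.04415
κ = 2ρ / |p|² = 2×0.83232 / 5.04415 = 0.33001
θ = 2·atan2(ρ, z) = 2·atan2(0.83232, 2.086) = 0.75929 rad
ℓ = θ/κ = 0.75929/0.33001 = 2.30079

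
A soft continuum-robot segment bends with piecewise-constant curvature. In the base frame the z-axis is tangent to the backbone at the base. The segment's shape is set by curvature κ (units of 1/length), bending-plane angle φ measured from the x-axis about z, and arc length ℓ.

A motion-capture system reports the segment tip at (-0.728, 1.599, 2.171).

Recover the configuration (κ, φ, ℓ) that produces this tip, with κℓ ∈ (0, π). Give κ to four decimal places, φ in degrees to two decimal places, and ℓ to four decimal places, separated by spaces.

ρ = √(x²+y²) = √(-0.728² + 1.599²) = 1.75692
φ = atan2(y, x) mod 360° = atan2(1.599, -0.728) = 114.4790°
|p|² = ρ² + z² = 1.75692² + 2.171² = 7.80003
κ = 2ρ / |p|² = 2×1.75692 / 7.80003 = 0.45049
θ = 2·atan2(ρ, z) = 2·atan2(1.75692, 2.171) = 1.36074 rad
ℓ = θ/κ = 1.36074/0.45049 = 3.02055

0.4505 114.48 3.0206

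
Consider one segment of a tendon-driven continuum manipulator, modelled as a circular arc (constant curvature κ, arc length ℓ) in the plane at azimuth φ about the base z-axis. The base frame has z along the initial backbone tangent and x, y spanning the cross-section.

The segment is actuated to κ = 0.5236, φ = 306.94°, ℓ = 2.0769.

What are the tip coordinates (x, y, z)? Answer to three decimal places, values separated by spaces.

θ = κ·ℓ = 0.5236 × 2.0769 = 1.08746 rad
ρ = (1 − cos θ)/κ = (1 − 0.46473)/0.5236 = 1.02228
z = sin θ / κ = 0.88545/0.5236 = 1.69108
x = ρ cos φ = 1.02228 × cos(306.94°) = 0.61437
y = ρ sin φ = 1.02228 × sin(306.94°) = -0.81708

0.614 -0.817 1.691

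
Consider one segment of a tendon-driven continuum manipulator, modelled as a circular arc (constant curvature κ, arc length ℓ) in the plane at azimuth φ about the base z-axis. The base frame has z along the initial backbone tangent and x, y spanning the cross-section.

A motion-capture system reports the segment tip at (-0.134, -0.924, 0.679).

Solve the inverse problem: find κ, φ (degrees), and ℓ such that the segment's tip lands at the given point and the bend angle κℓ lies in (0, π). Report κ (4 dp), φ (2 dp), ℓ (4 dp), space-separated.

1.4011 261.75 1.3447

ρ = √(x²+y²) = √(-0.134² + -0.924²) = 0.93367
φ = atan2(y, x) mod 360° = atan2(-0.924, -0.134) = 261.7484°
|p|² = ρ² + z² = 0.93367² + 0.679² = 1.33277
κ = 2ρ / |p|² = 2×0.93367 / 1.33277 = 1.40109
θ = 2·atan2(ρ, z) = 2·atan2(0.93367, 0.679) = 1.88404 rad
ℓ = θ/κ = 1.88404/1.40109 = 1.34470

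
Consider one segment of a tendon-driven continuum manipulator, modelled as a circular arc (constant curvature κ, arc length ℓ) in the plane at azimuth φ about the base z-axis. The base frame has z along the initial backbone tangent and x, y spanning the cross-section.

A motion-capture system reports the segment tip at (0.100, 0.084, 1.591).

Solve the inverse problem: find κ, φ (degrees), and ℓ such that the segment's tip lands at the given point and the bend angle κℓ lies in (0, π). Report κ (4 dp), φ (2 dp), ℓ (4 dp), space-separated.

ρ = √(x²+y²) = √(0.100² + 0.084²) = 0.13060
φ = atan2(y, x) mod 360° = atan2(0.084, 0.100) = 40.0303°
|p|² = ρ² + z² = 0.13060² + 1.591² = 2.54834
κ = 2ρ / |p|² = 2×0.13060 / 2.54834 = 0.10250
θ = 2·atan2(ρ, z) = 2·atan2(0.13060, 1.591) = 0.16380 rad
ℓ = θ/κ = 0.16380/0.10250 = 1.59814

0.1025 40.03 1.5981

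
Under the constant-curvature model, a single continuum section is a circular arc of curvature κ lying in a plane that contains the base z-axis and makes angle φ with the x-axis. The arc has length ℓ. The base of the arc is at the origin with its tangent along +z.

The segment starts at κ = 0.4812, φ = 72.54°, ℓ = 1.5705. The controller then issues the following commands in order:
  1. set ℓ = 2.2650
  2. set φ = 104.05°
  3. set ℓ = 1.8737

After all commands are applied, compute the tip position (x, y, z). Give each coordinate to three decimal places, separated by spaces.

initial: κ=0.4812, φ=72.54°, ℓ=1.5705
cmd 1: set ℓ=2.2650 → (κ,φ,ℓ)=(0.4812,72.54°,2.2650) → tip=(0.3351,1.0654,1.8425)
cmd 2: set φ=104.05° → (κ,φ,ℓ)=(0.4812,104.05°,2.2650) → tip=(-0.2711,1.0835,1.8425)
cmd 3: set ℓ=1.8737 → (κ,φ,ℓ)=(0.4812,104.05°,1.8737) → tip=(-0.1915,0.7654,1.6300)

-0.192 0.765 1.630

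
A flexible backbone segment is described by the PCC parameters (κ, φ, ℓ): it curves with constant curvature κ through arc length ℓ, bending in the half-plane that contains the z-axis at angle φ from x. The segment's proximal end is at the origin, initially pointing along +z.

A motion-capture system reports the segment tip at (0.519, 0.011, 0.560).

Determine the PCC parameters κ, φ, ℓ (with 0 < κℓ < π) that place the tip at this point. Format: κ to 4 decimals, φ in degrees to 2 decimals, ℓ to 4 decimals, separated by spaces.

ρ = √(x²+y²) = √(0.519² + 0.011²) = 0.51912
φ = atan2(y, x) mod 360° = atan2(0.011, 0.519) = 1.2142°
|p|² = ρ² + z² = 0.51912² + 0.560² = 0.58308
κ = 2ρ / |p|² = 2×0.51912 / 0.58308 = 1.78060
θ = 2·atan2(ρ, z) = 2·atan2(0.51912, 0.560) = 1.49506 rad
ℓ = θ/κ = 1.49506/1.78060 = 0.83964

1.7806 1.21 0.8396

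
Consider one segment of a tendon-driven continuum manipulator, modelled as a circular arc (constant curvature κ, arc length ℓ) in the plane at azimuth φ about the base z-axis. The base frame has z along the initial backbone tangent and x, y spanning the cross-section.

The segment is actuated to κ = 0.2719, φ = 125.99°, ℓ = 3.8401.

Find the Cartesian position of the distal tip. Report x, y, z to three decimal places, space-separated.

-1.075 1.480 3.179

θ = κ·ℓ = 0.2719 × 3.8401 = 1.04412 rad
ρ = (1 − cos θ)/κ = (1 − 0.50266)/0.2719 = 1.82913
z = sin θ / κ = 0.86448/0.2719 = 3.17942
x = ρ cos φ = 1.82913 × cos(125.99°) = -1.07488
y = ρ sin φ = 1.82913 × sin(125.99°) = 1.47998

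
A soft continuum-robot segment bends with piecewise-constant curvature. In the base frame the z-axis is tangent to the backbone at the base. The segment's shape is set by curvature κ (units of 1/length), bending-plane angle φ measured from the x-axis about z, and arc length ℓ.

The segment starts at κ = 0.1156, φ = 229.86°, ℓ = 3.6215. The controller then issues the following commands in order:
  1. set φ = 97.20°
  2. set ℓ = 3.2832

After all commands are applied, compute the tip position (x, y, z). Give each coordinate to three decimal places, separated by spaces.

-0.077 0.611 3.205

initial: κ=0.1156, φ=229.86°, ℓ=3.6215
cmd 1: set φ=97.20° → (κ,φ,ℓ)=(0.1156,97.20°,3.6215) → tip=(-0.0936,0.7412,3.5166)
cmd 2: set ℓ=3.2832 → (κ,φ,ℓ)=(0.1156,97.20°,3.2832) → tip=(-0.0772,0.6108,3.2049)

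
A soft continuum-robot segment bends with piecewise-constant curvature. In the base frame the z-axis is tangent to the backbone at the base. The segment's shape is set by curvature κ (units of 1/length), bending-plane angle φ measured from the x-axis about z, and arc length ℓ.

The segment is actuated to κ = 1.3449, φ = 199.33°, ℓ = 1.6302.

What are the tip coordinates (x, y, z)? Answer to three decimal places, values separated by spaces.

θ = κ·ℓ = 1.3449 × 1.6302 = 2.19246 rad
ρ = (1 − cos θ)/κ = (1 − -0.58239)/1.3449 = 1.17658
z = sin θ / κ = 0.81291/1.3449 = 0.60444
x = ρ cos φ = 1.17658 × cos(199.33°) = -1.11026
y = ρ sin φ = 1.17658 × sin(199.33°) = -0.38946

-1.110 -0.389 0.604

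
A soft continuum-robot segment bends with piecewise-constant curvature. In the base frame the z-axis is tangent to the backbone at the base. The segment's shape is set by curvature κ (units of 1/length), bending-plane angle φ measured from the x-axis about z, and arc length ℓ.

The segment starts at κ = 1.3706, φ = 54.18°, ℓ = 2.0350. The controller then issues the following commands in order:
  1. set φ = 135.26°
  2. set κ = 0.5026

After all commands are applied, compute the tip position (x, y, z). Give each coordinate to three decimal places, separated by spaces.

-0.677 0.671 1.698

initial: κ=1.3706, φ=54.18°, ℓ=2.0350
cmd 1: set φ=135.26° → (κ,φ,ℓ)=(1.3706,135.26°,2.0350) → tip=(-1.0046,0.9956,0.2518)
cmd 2: set κ=0.5026 → (κ,φ,ℓ)=(0.5026,135.26°,2.0350) → tip=(-0.6770,0.6709,1.6983)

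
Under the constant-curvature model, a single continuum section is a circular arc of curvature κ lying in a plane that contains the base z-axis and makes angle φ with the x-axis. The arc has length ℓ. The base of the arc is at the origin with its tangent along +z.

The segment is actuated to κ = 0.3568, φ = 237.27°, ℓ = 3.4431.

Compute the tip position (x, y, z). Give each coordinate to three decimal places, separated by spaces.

θ = κ·ℓ = 0.3568 × 3.4431 = 1.22850 rad
ρ = (1 − cos θ)/κ = (1 − 0.33565)/0.3568 = 1.86196
z = sin θ / κ = 0.94199/0.3568 = 2.64009
x = ρ cos φ = 1.86196 × cos(237.27°) = -1.00673
y = ρ sin φ = 1.86196 × sin(237.27°) = -1.56633

-1.007 -1.566 2.640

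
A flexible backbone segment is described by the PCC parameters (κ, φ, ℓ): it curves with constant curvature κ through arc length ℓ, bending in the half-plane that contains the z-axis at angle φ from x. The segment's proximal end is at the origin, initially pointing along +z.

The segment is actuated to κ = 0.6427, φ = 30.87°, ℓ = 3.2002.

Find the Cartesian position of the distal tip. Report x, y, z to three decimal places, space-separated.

θ = κ·ℓ = 0.6427 × 3.2002 = 2.05677 rad
ρ = (1 − cos θ)/κ = (1 − -0.46707)/0.6427 = 2.28266
z = sin θ / κ = 0.88422/0.6427 = 1.37579
x = ρ cos φ = 2.28266 × cos(30.87°) = 1.95929
y = ρ sin φ = 2.28266 × sin(30.87°) = 1.17122

1.959 1.171 1.376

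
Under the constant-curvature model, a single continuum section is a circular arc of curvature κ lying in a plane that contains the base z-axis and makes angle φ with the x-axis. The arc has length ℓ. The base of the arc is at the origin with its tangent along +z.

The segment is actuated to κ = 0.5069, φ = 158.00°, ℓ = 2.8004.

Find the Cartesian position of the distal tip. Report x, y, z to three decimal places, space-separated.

θ = κ·ℓ = 0.5069 × 2.8004 = 1.41952 rad
ρ = (1 − cos θ)/κ = (1 − 0.15070)/0.5069 = 1.67548
z = sin θ / κ = 0.98858/0.5069 = 1.95025
x = ρ cos φ = 1.67548 × cos(158.00°) = -1.55348
y = ρ sin φ = 1.67548 × sin(158.00°) = 0.62765

-1.553 0.628 1.950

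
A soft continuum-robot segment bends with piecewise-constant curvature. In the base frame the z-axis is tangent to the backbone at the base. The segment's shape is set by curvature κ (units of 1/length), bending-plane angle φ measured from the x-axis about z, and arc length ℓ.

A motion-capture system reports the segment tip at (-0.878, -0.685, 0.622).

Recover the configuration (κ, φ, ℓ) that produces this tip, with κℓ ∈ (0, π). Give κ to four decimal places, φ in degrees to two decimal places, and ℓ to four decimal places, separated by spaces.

1.3689 217.96 1.5507

ρ = √(x²+y²) = √(-0.878² + -0.685²) = 1.11360
φ = atan2(y, x) mod 360° = atan2(-0.685, -0.878) = 217.9607°
|p|² = ρ² + z² = 1.11360² + 0.622² = 1.62699
κ = 2ρ / |p|² = 2×1.11360 / 1.62699 = 1.36891
θ = 2·atan2(ρ, z) = 2·atan2(1.11360, 0.622) = 2.12283 rad
ℓ = θ/κ = 2.12283/1.36891 = 1.55075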